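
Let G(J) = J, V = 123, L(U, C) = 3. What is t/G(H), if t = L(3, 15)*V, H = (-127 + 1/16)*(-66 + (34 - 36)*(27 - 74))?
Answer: -492/4739 ≈ -0.10382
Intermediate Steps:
H = -14217/4 (H = (-127 + 1/16)*(-66 - 2*(-47)) = -2031*(-66 + 94)/16 = -2031/16*28 = -14217/4 ≈ -3554.3)
t = 369 (t = 3*123 = 369)
t/G(H) = 369/(-14217/4) = 369*(-4/14217) = -492/4739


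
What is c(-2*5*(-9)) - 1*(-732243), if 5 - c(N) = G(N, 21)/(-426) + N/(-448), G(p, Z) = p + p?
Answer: 11645682107/15904 ≈ 7.3225e+5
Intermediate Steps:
G(p, Z) = 2*p
c(N) = 5 + 661*N/95424 (c(N) = 5 - ((2*N)/(-426) + N/(-448)) = 5 - ((2*N)*(-1/426) + N*(-1/448)) = 5 - (-N/213 - N/448) = 5 - (-661)*N/95424 = 5 + 661*N/95424)
c(-2*5*(-9)) - 1*(-732243) = (5 + 661*(-2*5*(-9))/95424) - 1*(-732243) = (5 + 661*(-10*(-9))/95424) + 732243 = (5 + (661/95424)*90) + 732243 = (5 + 9915/15904) + 732243 = 89435/15904 + 732243 = 11645682107/15904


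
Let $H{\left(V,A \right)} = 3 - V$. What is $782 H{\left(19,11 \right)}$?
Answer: $-12512$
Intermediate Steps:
$782 H{\left(19,11 \right)} = 782 \left(3 - 19\right) = 782 \left(-16\right) = -12512$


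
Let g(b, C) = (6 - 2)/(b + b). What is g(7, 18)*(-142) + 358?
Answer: 2222/7 ≈ 317.43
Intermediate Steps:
g(b, C) = 2/b (g(b, C) = 4/((2*b)) = 4*(1/(2*b)) = 2/b)
g(7, 18)*(-142) + 358 = (2/7)*(-142) + 358 = -284/7 + 358 = 2222/7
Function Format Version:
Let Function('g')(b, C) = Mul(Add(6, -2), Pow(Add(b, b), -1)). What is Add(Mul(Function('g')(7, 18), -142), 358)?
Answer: Rational(2222, 7) ≈ 317.43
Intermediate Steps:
Function('g')(b, C) = Mul(2, Pow(b, -1)) (Function('g')(b, C) = Mul(4, Pow(Mul(2, b), -1)) = Mul(4, Mul(Rational(1, 2), Pow(b, -1))) = Mul(2, Pow(b, -1)))
Add(Mul(Function('g')(7, 18), -142), 358) = Add(Mul(Mul(2, Pow(7, -1)), -142), 358) = Add(Mul(Mul(2, Rational(1, 7)), -142), 358) = Add(Mul(Rational(2, 7), -142), 358) = Add(Rational(-284, 7), 358) = Rational(2222, 7)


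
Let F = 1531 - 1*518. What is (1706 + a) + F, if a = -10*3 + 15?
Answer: 2704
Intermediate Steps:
a = -15 (a = -30 + 15 = -15)
F = 1013 (F = 1531 - 518 = 1013)
(1706 + a) + F = (1706 - 15) + 1013 = 1691 + 1013 = 2704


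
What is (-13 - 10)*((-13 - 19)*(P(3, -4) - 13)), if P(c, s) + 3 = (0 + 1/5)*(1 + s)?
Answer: -61088/5 ≈ -12218.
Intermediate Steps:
P(c, s) = -14/5 + s/5 (P(c, s) = -3 + (0 + 1/5)*(1 + s) = -3 + (0 + ⅕)*(1 + s) = -3 + (1 + s)/5 = -3 + (⅕ + s/5) = -14/5 + s/5)
(-13 - 10)*((-13 - 19)*(P(3, -4) - 13)) = (-13 - 10)*((-13 - 19)*((-14/5 + (⅕)*(-4)) - 13)) = -(-736)*((-14/5 - ⅘) - 13) = -(-736)*(-18/5 - 13) = -(-736)*(-83)/5 = -23*2656/5 = -61088/5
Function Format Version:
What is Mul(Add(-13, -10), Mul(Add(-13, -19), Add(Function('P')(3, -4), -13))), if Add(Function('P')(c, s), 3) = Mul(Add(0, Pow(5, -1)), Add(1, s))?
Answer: Rational(-61088, 5) ≈ -12218.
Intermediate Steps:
Function('P')(c, s) = Add(Rational(-14, 5), Mul(Rational(1, 5), s)) (Function('P')(c, s) = Add(-3, Mul(Add(0, Pow(5, -1)), Add(1, s))) = Add(-3, Mul(Add(0, Rational(1, 5)), Add(1, s))) = Add(-3, Mul(Rational(1, 5), Add(1, s))) = Add(-3, Add(Rational(1, 5), Mul(Rational(1, 5), s))) = Add(Rational(-14, 5), Mul(Rational(1, 5), s)))
Mul(Add(-13, -10), Mul(Add(-13, -19), Add(Function('P')(3, -4), -13))) = Mul(Add(-13, -10), Mul(Add(-13, -19), Add(Add(Rational(-14, 5), Mul(Rational(1, 5), -4)), -13))) = Mul(-23, Mul(-32, Add(Add(Rational(-14, 5), Rational(-4, 5)), -13))) = Mul(-23, Mul(-32, Add(Rational(-18, 5), -13))) = Mul(-23, Mul(-32, Rational(-83, 5))) = Mul(-23, Rational(2656, 5)) = Rational(-61088, 5)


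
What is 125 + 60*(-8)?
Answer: -355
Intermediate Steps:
125 + 60*(-8) = 125 - 480 = -355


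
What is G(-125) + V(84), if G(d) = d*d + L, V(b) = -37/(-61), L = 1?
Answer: 953223/61 ≈ 15627.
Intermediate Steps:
V(b) = 37/61 (V(b) = -37*(-1/61) = 37/61)
G(d) = 1 + d**2 (G(d) = d*d + 1 = d**2 + 1 = 1 + d**2)
G(-125) + V(84) = (1 + (-125)**2) + 37/61 = (1 + 15625) + 37/61 = 15626 + 37/61 = 953223/61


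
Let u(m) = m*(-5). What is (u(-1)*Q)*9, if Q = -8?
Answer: -360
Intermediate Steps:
u(m) = -5*m
(u(-1)*Q)*9 = (-5*(-1)*(-8))*9 = (5*(-8))*9 = -40*9 = -360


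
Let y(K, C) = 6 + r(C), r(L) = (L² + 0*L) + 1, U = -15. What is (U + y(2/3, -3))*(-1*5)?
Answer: -5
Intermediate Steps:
r(L) = 1 + L² (r(L) = (L² + 0) + 1 = L² + 1 = 1 + L²)
y(K, C) = 7 + C² (y(K, C) = 6 + (1 + C²) = 7 + C²)
(U + y(2/3, -3))*(-1*5) = (-15 + (7 + (-3)²))*(-1*5) = (-15 + (7 + 9))*(-5) = (-15 + 16)*(-5) = 1*(-5) = -5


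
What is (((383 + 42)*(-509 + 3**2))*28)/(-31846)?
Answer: 2975000/15923 ≈ 186.84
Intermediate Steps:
(((383 + 42)*(-509 + 3**2))*28)/(-31846) = ((425*(-509 + 9))*28)*(-1/31846) = ((425*(-500))*28)*(-1/31846) = -212500*28*(-1/31846) = -5950000*(-1/31846) = 2975000/15923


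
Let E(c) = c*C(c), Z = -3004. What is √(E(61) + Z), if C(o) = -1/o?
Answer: I*√3005 ≈ 54.818*I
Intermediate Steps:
E(c) = -1 (E(c) = c*(-1/c) = -1)
√(E(61) + Z) = √(-1 - 3004) = √(-3005) = I*√3005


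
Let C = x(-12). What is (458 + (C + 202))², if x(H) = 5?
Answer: 442225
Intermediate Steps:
C = 5
(458 + (C + 202))² = (458 + (5 + 202))² = (458 + 207)² = 665² = 442225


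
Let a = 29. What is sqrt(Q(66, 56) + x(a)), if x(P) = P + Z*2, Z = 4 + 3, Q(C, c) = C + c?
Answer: sqrt(165) ≈ 12.845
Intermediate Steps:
Z = 7
x(P) = 14 + P (x(P) = P + 7*2 = P + 14 = 14 + P)
sqrt(Q(66, 56) + x(a)) = sqrt((66 + 56) + (14 + 29)) = sqrt(122 + 43) = sqrt(165)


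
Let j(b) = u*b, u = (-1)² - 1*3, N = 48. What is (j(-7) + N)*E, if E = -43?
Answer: -2666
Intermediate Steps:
u = -2 (u = 1 - 3 = -2)
j(b) = -2*b
(j(-7) + N)*E = (-2*(-7) + 48)*(-43) = (14 + 48)*(-43) = 62*(-43) = -2666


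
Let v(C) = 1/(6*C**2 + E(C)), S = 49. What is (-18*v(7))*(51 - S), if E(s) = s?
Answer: -36/301 ≈ -0.11960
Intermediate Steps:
v(C) = 1/(C + 6*C**2) (v(C) = 1/(6*C**2 + C) = 1/(C + 6*C**2))
(-18*v(7))*(51 - S) = (-18/(7*(1 + 6*7)))*(51 - 1*49) = (-18/(7*(1 + 42)))*(51 - 49) = -18/(7*43)*2 = -18*1/301*2 = -18/301*2 = -36/301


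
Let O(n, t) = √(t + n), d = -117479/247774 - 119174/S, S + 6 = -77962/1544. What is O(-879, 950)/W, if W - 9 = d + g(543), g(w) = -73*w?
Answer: -10806167462*√71/405457755312815 ≈ -0.00022457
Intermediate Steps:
S = -43613/772 (S = -6 - 77962/1544 = -6 - 77962*1/1544 = -6 - 38981/772 = -43613/772 ≈ -56.494)
d = 22790661206245/10806167462 (d = -117479/247774 - 119174/(-43613/772) = -117479*1/247774 - 119174*(-772/43613) = -117479/247774 + 92002328/43613 = 22790661206245/10806167462 ≈ 2109.0)
O(n, t) = √(n + t)
W = -405457755312815/10806167462 (W = 9 + (22790661206245/10806167462 - 73*543) = 9 + (22790661206245/10806167462 - 39639) = 9 - 405555010819973/10806167462 = -405457755312815/10806167462 ≈ -37521.)
O(-879, 950)/W = √(-879 + 950)/(-405457755312815/10806167462) = √71*(-10806167462/405457755312815) = -10806167462*√71/405457755312815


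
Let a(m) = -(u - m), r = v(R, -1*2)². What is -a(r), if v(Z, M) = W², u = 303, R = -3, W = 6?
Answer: -993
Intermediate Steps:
v(Z, M) = 36 (v(Z, M) = 6² = 36)
r = 1296 (r = 36² = 1296)
a(m) = -303 + m (a(m) = -(303 - m) = -303 + m)
-a(r) = -(-303 + 1296) = -1*993 = -993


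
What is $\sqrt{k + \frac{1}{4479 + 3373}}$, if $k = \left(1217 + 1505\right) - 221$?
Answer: $\frac{\sqrt{38549105439}}{3926} \approx 50.01$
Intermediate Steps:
$k = 2501$ ($k = 2722 + \left(-261 + 40\right) = 2722 - 221 = 2501$)
$\sqrt{k + \frac{1}{4479 + 3373}} = \sqrt{2501 + \frac{1}{4479 + 3373}} = \sqrt{2501 + \frac{1}{7852}} = \sqrt{\frac{19637853}{7852}} = \frac{\sqrt{38549105439}}{3926}$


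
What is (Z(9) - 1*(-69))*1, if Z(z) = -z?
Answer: 60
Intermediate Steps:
(Z(9) - 1*(-69))*1 = (-1*9 - 1*(-69))*1 = (-9 + 69)*1 = 60*1 = 60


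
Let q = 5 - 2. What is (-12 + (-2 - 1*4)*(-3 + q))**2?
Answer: 144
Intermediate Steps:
q = 3
(-12 + (-2 - 1*4)*(-3 + q))**2 = (-12 + (-2 - 1*4)*(-3 + 3))**2 = (-12 + (-2 - 4)*0)**2 = (-12 - 6*0)**2 = (-12 + 0)**2 = (-12)**2 = 144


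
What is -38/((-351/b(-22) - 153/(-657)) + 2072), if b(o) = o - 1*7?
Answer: -40223/2206270 ≈ -0.018231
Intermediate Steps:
b(o) = -7 + o (b(o) = o - 7 = -7 + o)
-38/((-351/b(-22) - 153/(-657)) + 2072) = -38/((-351/(-7 - 22) - 153/(-657)) + 2072) = -38/((-351/(-29) - 153*(-1/657)) + 2072) = -38/((-351*(-1/29) + 17/73) + 2072) = -38/((351/29 + 17/73) + 2072) = -38/(26116/2117 + 2072) = -38/(4412540/2117) = (2117/4412540)*(-38) = -40223/2206270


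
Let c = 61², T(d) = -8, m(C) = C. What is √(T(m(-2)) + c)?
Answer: √3713 ≈ 60.934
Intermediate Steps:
c = 3721
√(T(m(-2)) + c) = √(-8 + 3721) = √3713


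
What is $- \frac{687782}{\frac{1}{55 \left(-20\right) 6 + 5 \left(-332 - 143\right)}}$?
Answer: $6172843450$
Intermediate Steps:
$- \frac{687782}{\frac{1}{55 \left(-20\right) 6 + 5 \left(-332 - 143\right)}} = - \frac{687782}{\frac{1}{\left(-1100\right) 6 + 5 \left(-475\right)}} = - \frac{687782}{\frac{1}{-6600 - 2375}} = - \frac{687782}{\frac{1}{-8975}} = - \frac{687782}{- \frac{1}{8975}} = \left(-687782\right) \left(-8975\right) = 6172843450$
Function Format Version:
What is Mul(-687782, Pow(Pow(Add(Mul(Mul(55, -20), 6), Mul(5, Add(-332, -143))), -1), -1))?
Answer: 6172843450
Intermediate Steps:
Mul(-687782, Pow(Pow(Add(Mul(Mul(55, -20), 6), Mul(5, Add(-332, -143))), -1), -1)) = Mul(-687782, Pow(Pow(Add(Mul(-1100, 6), Mul(5, -475)), -1), -1)) = Mul(-687782, Pow(Pow(Add(-6600, -2375), -1), -1)) = Mul(-687782, Pow(Pow(-8975, -1), -1)) = Mul(-687782, Pow(Rational(-1, 8975), -1)) = Mul(-687782, -8975) = 6172843450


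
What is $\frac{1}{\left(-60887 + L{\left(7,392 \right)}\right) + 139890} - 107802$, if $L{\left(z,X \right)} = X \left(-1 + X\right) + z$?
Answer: $- \frac{25040464163}{232282} \approx -1.078 \cdot 10^{5}$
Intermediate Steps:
$L{\left(z,X \right)} = z + X \left(-1 + X\right)$
$\frac{1}{\left(-60887 + L{\left(7,392 \right)}\right) + 139890} - 107802 = \frac{1}{\left(-60887 + \left(7 + 392^{2} - 392\right)\right) + 139890} - 107802 = \frac{1}{\left(-60887 + \left(7 + 153664 - 392\right)\right) + 139890} - 107802 = \frac{1}{\left(-60887 + 153279\right) + 139890} - 107802 = \frac{1}{92392 + 139890} - 107802 = \frac{1}{232282} - 107802 = - \frac{25040464163}{232282}$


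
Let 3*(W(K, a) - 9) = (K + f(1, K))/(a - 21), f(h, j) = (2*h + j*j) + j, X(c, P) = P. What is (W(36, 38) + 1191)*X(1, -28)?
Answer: -1751960/51 ≈ -34352.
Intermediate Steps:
f(h, j) = j + j² + 2*h (f(h, j) = (2*h + j²) + j = (j² + 2*h) + j = j + j² + 2*h)
W(K, a) = 9 + (2 + K² + 2*K)/(3*(-21 + a)) (W(K, a) = 9 + ((K + (K + K² + 2*1))/(a - 21))/3 = 9 + ((K + (K + K² + 2))/(-21 + a))/3 = 9 + ((K + (2 + K + K²))/(-21 + a))/3 = 9 + ((2 + K² + 2*K)/(-21 + a))/3 = 9 + (2 + K² + 2*K)/(3*(-21 + a)))
(W(36, 38) + 1191)*X(1, -28) = ((-565 + 36² + 2*36 + 27*38)/(3*(-21 + 38)) + 1191)*(-28) = ((⅓)*(-565 + 1296 + 72 + 1026)/17 + 1191)*(-28) = ((⅓)*(1/17)*1829 + 1191)*(-28) = (1829/51 + 1191)*(-28) = (62570/51)*(-28) = -1751960/51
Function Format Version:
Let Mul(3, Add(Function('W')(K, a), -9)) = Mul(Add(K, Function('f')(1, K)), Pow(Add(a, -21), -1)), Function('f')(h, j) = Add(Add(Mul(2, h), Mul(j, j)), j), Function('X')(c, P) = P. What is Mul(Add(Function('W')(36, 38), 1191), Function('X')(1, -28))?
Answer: Rational(-1751960, 51) ≈ -34352.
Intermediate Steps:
Function('f')(h, j) = Add(j, Pow(j, 2), Mul(2, h)) (Function('f')(h, j) = Add(Add(Mul(2, h), Pow(j, 2)), j) = Add(Add(Pow(j, 2), Mul(2, h)), j) = Add(j, Pow(j, 2), Mul(2, h)))
Function('W')(K, a) = Add(9, Mul(Rational(1, 3), Pow(Add(-21, a), -1), Add(2, Pow(K, 2), Mul(2, K)))) (Function('W')(K, a) = Add(9, Mul(Rational(1, 3), Mul(Add(K, Add(K, Pow(K, 2), Mul(2, 1))), Pow(Add(a, -21), -1)))) = Add(9, Mul(Rational(1, 3), Mul(Add(K, Add(K, Pow(K, 2), 2)), Pow(Add(-21, a), -1)))) = Add(9, Mul(Rational(1, 3), Mul(Add(K, Add(2, K, Pow(K, 2))), Pow(Add(-21, a), -1)))) = Add(9, Mul(Rational(1, 3), Mul(Add(2, Pow(K, 2), Mul(2, K)), Pow(Add(-21, a), -1)))) = Add(9, Mul(Rational(1, 3), Mul(Pow(Add(-21, a), -1), Add(2, Pow(K, 2), Mul(2, K))))) = Add(9, Mul(Rational(1, 3), Pow(Add(-21, a), -1), Add(2, Pow(K, 2), Mul(2, K)))))
Mul(Add(Function('W')(36, 38), 1191), Function('X')(1, -28)) = Mul(Add(Mul(Rational(1, 3), Pow(Add(-21, 38), -1), Add(-565, Pow(36, 2), Mul(2, 36), Mul(27, 38))), 1191), -28) = Mul(Add(Mul(Rational(1, 3), Pow(17, -1), Add(-565, 1296, 72, 1026)), 1191), -28) = Mul(Add(Mul(Rational(1, 3), Rational(1, 17), 1829), 1191), -28) = Mul(Add(Rational(1829, 51), 1191), -28) = Mul(Rational(62570, 51), -28) = Rational(-1751960, 51)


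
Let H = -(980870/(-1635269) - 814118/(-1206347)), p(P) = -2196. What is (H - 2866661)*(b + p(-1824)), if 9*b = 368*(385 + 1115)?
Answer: -1003276855317067490195900/5918105557029 ≈ -1.6953e+11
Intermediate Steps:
b = 184000/3 (b = (368*(385 + 1115))/9 = (368*1500)/9 = (⅑)*552000 = 184000/3 ≈ 61333.)
H = -148032345852/1972701852343 (H = -(980870*(-1/1635269) - 814118*(-1/1206347)) = -(-980870/1635269 + 814118/1206347) = -1*148032345852/1972701852343 = -148032345852/1972701852343 ≈ -0.075040)
(H - 2866661)*(b + p(-1824)) = (-148032345852/1972701852343 - 2866661)*(184000/3 - 2196) = -5655067612771782575/1972701852343*177412/3 = -1003276855317067490195900/5918105557029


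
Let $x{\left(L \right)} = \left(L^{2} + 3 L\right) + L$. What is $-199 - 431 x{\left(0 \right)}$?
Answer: $-199$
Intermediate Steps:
$x{\left(L \right)} = L^{2} + 4 L$
$-199 - 431 x{\left(0 \right)} = -199 - 431 \cdot 0 \left(4 + 0\right) = -199 - 431 \cdot 0 \cdot 4 = -199 - 0 = -199 + 0 = -199$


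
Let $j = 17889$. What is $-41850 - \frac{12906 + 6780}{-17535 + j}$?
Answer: $- \frac{2472431}{59} \approx -41906.0$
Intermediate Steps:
$-41850 - \frac{12906 + 6780}{-17535 + j} = -41850 - \frac{12906 + 6780}{-17535 + 17889} = -41850 - \frac{19686}{354} = -41850 - 19686 \cdot \frac{1}{354} = -41850 - \frac{3281}{59} = - \frac{2472431}{59}$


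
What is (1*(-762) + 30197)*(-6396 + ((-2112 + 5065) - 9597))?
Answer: -383832400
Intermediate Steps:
(1*(-762) + 30197)*(-6396 + ((-2112 + 5065) - 9597)) = (-762 + 30197)*(-6396 + (2953 - 9597)) = 29435*(-6396 - 6644) = 29435*(-13040) = -383832400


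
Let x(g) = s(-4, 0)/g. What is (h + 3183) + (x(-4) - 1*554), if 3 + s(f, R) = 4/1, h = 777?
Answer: 13623/4 ≈ 3405.8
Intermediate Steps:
s(f, R) = 1 (s(f, R) = -3 + 4/1 = -3 + 4*1 = -3 + 4 = 1)
x(g) = 1/g
(h + 3183) + (x(-4) - 1*554) = (777 + 3183) + (1/(-4) - 1*554) = 3960 + (-¼ - 554) = 3960 - 2217/4 = 13623/4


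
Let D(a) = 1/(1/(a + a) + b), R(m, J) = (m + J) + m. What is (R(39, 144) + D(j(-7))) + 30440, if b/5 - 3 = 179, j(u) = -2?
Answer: 111579022/3639 ≈ 30662.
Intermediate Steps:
b = 910 (b = 15 + 5*179 = 15 + 895 = 910)
R(m, J) = J + 2*m (R(m, J) = (J + m) + m = J + 2*m)
D(a) = 1/(910 + 1/(2*a)) (D(a) = 1/(1/(a + a) + 910) = 1/(1/(2*a) + 910) = 1/(910 + 1/(2*a)))
(R(39, 144) + D(j(-7))) + 30440 = ((144 + 2*39) + 2*(-2)/(1 + 1820*(-2))) + 30440 = ((144 + 78) + 2*(-2)/(1 - 3640)) + 30440 = (222 + 2*(-2)/(-3639)) + 30440 = (222 + 2*(-2)*(-1/3639)) + 30440 = (222 + 4/3639) + 30440 = 807862/3639 + 30440 = 111579022/3639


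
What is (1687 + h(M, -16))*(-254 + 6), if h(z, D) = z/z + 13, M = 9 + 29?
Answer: -421848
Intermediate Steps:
M = 38
h(z, D) = 14 (h(z, D) = 1 + 13 = 14)
(1687 + h(M, -16))*(-254 + 6) = (1687 + 14)*(-254 + 6) = 1701*(-248) = -421848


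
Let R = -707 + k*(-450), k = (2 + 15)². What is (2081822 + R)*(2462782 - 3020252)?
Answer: -1087660205550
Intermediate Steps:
k = 289 (k = 17² = 289)
R = -130757 (R = -707 + 289*(-450) = -707 - 130050 = -130757)
(2081822 + R)*(2462782 - 3020252) = (2081822 - 130757)*(2462782 - 3020252) = 1951065*(-557470) = -1087660205550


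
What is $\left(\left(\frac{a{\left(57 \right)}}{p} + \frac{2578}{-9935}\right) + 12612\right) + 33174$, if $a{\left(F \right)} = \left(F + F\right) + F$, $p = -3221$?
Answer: $\frac{1465171071487}{32000635} \approx 45786.0$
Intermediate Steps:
$a{\left(F \right)} = 3 F$ ($a{\left(F \right)} = 2 F + F = 3 F$)
$\left(\left(\frac{a{\left(57 \right)}}{p} + \frac{2578}{-9935}\right) + 12612\right) + 33174 = \left(\left(\frac{3 \cdot 57}{-3221} + \frac{2578}{-9935}\right) + 12612\right) + 33174 = \left(\left(171 \left(- \frac{1}{3221}\right) + 2578 \left(- \frac{1}{9935}\right)\right) + 12612\right) + 33174 = \left(\left(- \frac{171}{3221} - \frac{2578}{9935}\right) + 12612\right) + 33174 = \left(- \frac{10002623}{32000635} + 12612\right) + 33174 = \frac{403582005997}{32000635} + 33174 = \frac{1465171071487}{32000635}$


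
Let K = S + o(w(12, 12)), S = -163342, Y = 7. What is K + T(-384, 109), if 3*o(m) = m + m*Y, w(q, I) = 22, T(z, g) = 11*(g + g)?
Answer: -482656/3 ≈ -1.6089e+5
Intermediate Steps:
T(z, g) = 22*g (T(z, g) = 11*(2*g) = 22*g)
o(m) = 8*m/3 (o(m) = (m + m*7)/3 = (m + 7*m)/3 = (8*m)/3 = 8*m/3)
K = -489850/3 (K = -163342 + (8/3)*22 = -163342 + 176/3 = -489850/3 ≈ -1.6328e+5)
K + T(-384, 109) = -489850/3 + 22*109 = -489850/3 + 2398 = -482656/3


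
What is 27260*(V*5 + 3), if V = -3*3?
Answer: -1144920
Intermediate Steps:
V = -9
27260*(V*5 + 3) = 27260*(-9*5 + 3) = 27260*(-45 + 3) = 27260*(-42) = -1144920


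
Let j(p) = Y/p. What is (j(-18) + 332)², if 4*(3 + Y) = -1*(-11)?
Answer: 571449025/5184 ≈ 1.1023e+5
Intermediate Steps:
Y = -¼ (Y = -3 + (-1*(-11))/4 = -3 + (¼)*11 = -3 + 11/4 = -¼ ≈ -0.25000)
j(p) = -1/(4*p)
(j(-18) + 332)² = (-¼/(-18) + 332)² = (-¼*(-1/18) + 332)² = (1/72 + 332)² = (23905/72)² = 571449025/5184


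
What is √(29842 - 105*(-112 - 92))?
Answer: 19*√142 ≈ 226.41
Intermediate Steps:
√(29842 - 105*(-112 - 92)) = √(29842 - 105*(-204)) = √(29842 + 21420) = √51262 = 19*√142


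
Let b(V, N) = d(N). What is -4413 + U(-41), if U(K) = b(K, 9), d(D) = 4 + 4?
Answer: -4405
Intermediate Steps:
d(D) = 8
b(V, N) = 8
U(K) = 8
-4413 + U(-41) = -4413 + 8 = -4405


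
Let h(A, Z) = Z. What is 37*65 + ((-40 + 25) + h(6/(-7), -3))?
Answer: 2387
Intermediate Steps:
37*65 + ((-40 + 25) + h(6/(-7), -3)) = 37*65 + ((-40 + 25) - 3) = 2405 + (-15 - 3) = 2405 - 18 = 2387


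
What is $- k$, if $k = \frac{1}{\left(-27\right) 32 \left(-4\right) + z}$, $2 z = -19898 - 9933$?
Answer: $\frac{2}{22919} \approx 8.7264 \cdot 10^{-5}$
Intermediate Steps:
$z = - \frac{29831}{2}$ ($z = \frac{-19898 - 9933}{2} = \frac{1}{2} \left(-29831\right) = - \frac{29831}{2} \approx -14916.0$)
$k = - \frac{2}{22919}$ ($k = \frac{1}{\left(-27\right) 32 \left(-4\right) - \frac{29831}{2}} = \frac{1}{\left(-864\right) \left(-4\right) - \frac{29831}{2}} = \frac{1}{3456 - \frac{29831}{2}} = \frac{1}{- \frac{22919}{2}} = - \frac{2}{22919} \approx -8.7264 \cdot 10^{-5}$)
$- k = \left(-1\right) \left(- \frac{2}{22919}\right) = \frac{2}{22919}$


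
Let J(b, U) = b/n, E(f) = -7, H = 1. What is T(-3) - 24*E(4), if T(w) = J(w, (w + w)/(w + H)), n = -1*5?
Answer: 843/5 ≈ 168.60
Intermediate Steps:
n = -5
J(b, U) = -b/5 (J(b, U) = b/(-5) = b*(-⅕) = -b/5)
T(w) = -w/5
T(-3) - 24*E(4) = -⅕*(-3) - 24*(-7) = ⅗ + 168 = 843/5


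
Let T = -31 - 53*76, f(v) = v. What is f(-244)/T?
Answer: 244/4059 ≈ 0.060113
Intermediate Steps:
T = -4059 (T = -31 - 4028 = -4059)
f(-244)/T = -244/(-4059) = -244*(-1/4059) = 244/4059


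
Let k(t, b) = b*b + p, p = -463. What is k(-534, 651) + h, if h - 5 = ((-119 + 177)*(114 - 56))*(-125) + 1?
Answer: 2844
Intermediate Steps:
k(t, b) = -463 + b² (k(t, b) = b*b - 463 = b² - 463 = -463 + b²)
h = -420494 (h = 5 + (((-119 + 177)*(114 - 56))*(-125) + 1) = 5 + ((58*58)*(-125) + 1) = 5 + (3364*(-125) + 1) = 5 + (-420500 + 1) = 5 - 420499 = -420494)
k(-534, 651) + h = (-463 + 651²) - 420494 = (-463 + 423801) - 420494 = 423338 - 420494 = 2844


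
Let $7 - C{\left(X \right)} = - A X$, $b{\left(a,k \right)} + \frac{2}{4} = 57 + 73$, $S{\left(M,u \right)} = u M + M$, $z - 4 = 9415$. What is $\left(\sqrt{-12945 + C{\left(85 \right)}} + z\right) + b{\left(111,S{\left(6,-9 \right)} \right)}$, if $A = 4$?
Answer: $\frac{19097}{2} + i \sqrt{12598} \approx 9548.5 + 112.24 i$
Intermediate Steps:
$z = 9419$ ($z = 4 + 9415 = 9419$)
$S{\left(M,u \right)} = M + M u$ ($S{\left(M,u \right)} = M u + M = M + M u$)
$b{\left(a,k \right)} = \frac{259}{2}$ ($b{\left(a,k \right)} = - \frac{1}{2} + \left(57 + 73\right) = - \frac{1}{2} + 130 = \frac{259}{2}$)
$C{\left(X \right)} = 7 + 4 X$ ($C{\left(X \right)} = 7 - \left(-1\right) 4 X = 7 - - 4 X = 7 + 4 X$)
$\left(\sqrt{-12945 + C{\left(85 \right)}} + z\right) + b{\left(111,S{\left(6,-9 \right)} \right)} = \left(\sqrt{-12945 + \left(7 + 4 \cdot 85\right)} + 9419\right) + \frac{259}{2} = \left(\sqrt{-12945 + \left(7 + 340\right)} + 9419\right) + \frac{259}{2} = \left(\sqrt{-12945 + 347} + 9419\right) + \frac{259}{2} = \left(\sqrt{-12598} + 9419\right) + \frac{259}{2} = \left(i \sqrt{12598} + 9419\right) + \frac{259}{2} = \left(9419 + i \sqrt{12598}\right) + \frac{259}{2} = \frac{19097}{2} + i \sqrt{12598}$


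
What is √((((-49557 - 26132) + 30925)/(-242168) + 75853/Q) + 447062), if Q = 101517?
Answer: √16887281383194408514210974/6146042214 ≈ 668.63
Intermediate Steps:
√((((-49557 - 26132) + 30925)/(-242168) + 75853/Q) + 447062) = √((((-49557 - 26132) + 30925)/(-242168) + 75853/101517) + 447062) = √(((-75689 + 30925)*(-1/242168) + 75853*(1/101517)) + 447062) = √((-44764*(-1/242168) + 75853/101517) + 447062) = √((11191/60542 + 75853/101517) + 447062) = √(5728369073/6146042214 + 447062) = √(2747667652644341/6146042214) = √16887281383194408514210974/6146042214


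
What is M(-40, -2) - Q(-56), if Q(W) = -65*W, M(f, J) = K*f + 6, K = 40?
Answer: -5234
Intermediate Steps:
M(f, J) = 6 + 40*f (M(f, J) = 40*f + 6 = 6 + 40*f)
M(-40, -2) - Q(-56) = (6 + 40*(-40)) - (-65)*(-56) = (6 - 1600) - 1*3640 = -1594 - 3640 = -5234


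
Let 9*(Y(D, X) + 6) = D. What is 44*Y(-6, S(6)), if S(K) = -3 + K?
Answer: -880/3 ≈ -293.33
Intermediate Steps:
Y(D, X) = -6 + D/9
44*Y(-6, S(6)) = 44*(-6 + (1/9)*(-6)) = 44*(-6 - 2/3) = 44*(-20/3) = -880/3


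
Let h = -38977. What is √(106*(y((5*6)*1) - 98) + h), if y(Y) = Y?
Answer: I*√46185 ≈ 214.91*I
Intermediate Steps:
√(106*(y((5*6)*1) - 98) + h) = √(106*((5*6)*1 - 98) - 38977) = √(106*(30*1 - 98) - 38977) = √(106*(30 - 98) - 38977) = √(106*(-68) - 38977) = √(-7208 - 38977) = √(-46185) = I*√46185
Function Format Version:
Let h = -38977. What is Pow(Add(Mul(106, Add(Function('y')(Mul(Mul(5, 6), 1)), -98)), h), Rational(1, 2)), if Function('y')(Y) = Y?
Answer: Mul(I, Pow(46185, Rational(1, 2))) ≈ Mul(214.91, I)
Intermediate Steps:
Pow(Add(Mul(106, Add(Function('y')(Mul(Mul(5, 6), 1)), -98)), h), Rational(1, 2)) = Pow(Add(Mul(106, Add(Mul(Mul(5, 6), 1), -98)), -38977), Rational(1, 2)) = Pow(Add(Mul(106, Add(Mul(30, 1), -98)), -38977), Rational(1, 2)) = Pow(Add(Mul(106, Add(30, -98)), -38977), Rational(1, 2)) = Pow(Add(Mul(106, -68), -38977), Rational(1, 2)) = Pow(Add(-7208, -38977), Rational(1, 2)) = Pow(-46185, Rational(1, 2)) = Mul(I, Pow(46185, Rational(1, 2)))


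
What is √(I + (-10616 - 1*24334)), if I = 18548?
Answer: I*√16402 ≈ 128.07*I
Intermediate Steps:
√(I + (-10616 - 1*24334)) = √(18548 + (-10616 - 1*24334)) = √(18548 + (-10616 - 24334)) = √(18548 - 34950) = √(-16402) = I*√16402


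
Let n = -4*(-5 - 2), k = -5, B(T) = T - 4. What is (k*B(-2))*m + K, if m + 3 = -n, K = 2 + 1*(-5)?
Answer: -933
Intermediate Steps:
B(T) = -4 + T
n = 28 (n = -4*(-7) = 28)
K = -3 (K = 2 - 5 = -3)
m = -31 (m = -3 - 1*28 = -3 - 28 = -31)
(k*B(-2))*m + K = -5*(-4 - 2)*(-31) - 3 = -5*(-6)*(-31) - 3 = 30*(-31) - 3 = -930 - 3 = -933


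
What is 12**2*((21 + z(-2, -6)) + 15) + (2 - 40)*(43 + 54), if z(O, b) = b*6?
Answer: -3686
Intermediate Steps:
z(O, b) = 6*b
12**2*((21 + z(-2, -6)) + 15) + (2 - 40)*(43 + 54) = 12**2*((21 + 6*(-6)) + 15) + (2 - 40)*(43 + 54) = 144*((21 - 36) + 15) - 38*97 = 144*(-15 + 15) - 3686 = 144*0 - 3686 = 0 - 3686 = -3686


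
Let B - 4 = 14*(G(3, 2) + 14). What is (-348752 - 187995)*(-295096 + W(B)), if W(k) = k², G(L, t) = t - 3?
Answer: 139822593500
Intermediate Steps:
G(L, t) = -3 + t
B = 186 (B = 4 + 14*((-3 + 2) + 14) = 4 + 14*(-1 + 14) = 4 + 14*13 = 4 + 182 = 186)
(-348752 - 187995)*(-295096 + W(B)) = (-348752 - 187995)*(-295096 + 186²) = -536747*(-295096 + 34596) = -536747*(-260500) = 139822593500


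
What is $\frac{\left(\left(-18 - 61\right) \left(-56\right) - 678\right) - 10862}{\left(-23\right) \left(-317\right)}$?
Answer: $- \frac{7116}{7291} \approx -0.976$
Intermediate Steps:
$\frac{\left(\left(-18 - 61\right) \left(-56\right) - 678\right) - 10862}{\left(-23\right) \left(-317\right)} = \frac{\left(\left(-79\right) \left(-56\right) - 678\right) - 10862}{7291} = \left(\left(4424 - 678\right) - 10862\right) \frac{1}{7291} = \left(3746 - 10862\right) \frac{1}{7291} = \left(-7116\right) \frac{1}{7291} = - \frac{7116}{7291}$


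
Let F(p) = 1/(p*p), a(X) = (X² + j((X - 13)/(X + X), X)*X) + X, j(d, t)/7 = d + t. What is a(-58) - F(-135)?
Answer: 969770473/36450 ≈ 26606.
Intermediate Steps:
j(d, t) = 7*d + 7*t (j(d, t) = 7*(d + t) = 7*d + 7*t)
a(X) = X + X² + X*(7*X + 7*(-13 + X)/(2*X)) (a(X) = (X² + (7*((X - 13)/(X + X)) + 7*X)*X) + X = (X² + (7*((-13 + X)/((2*X))) + 7*X)*X) + X = (X² + (7*((-13 + X)*(1/(2*X))) + 7*X)*X) + X = (X² + (7*((-13 + X)/(2*X)) + 7*X)*X) + X = (X² + (7*(-13 + X)/(2*X) + 7*X)*X) + X = (X² + (7*X + 7*(-13 + X)/(2*X))*X) + X = (X² + X*(7*X + 7*(-13 + X)/(2*X))) + X = X + X² + X*(7*X + 7*(-13 + X)/(2*X)))
F(p) = p⁻²
a(-58) - F(-135) = (-91/2 + 8*(-58)² + (9/2)*(-58)) - 1/(-135)² = (-91/2 + 8*3364 - 261) - 1*1/18225 = (-91/2 + 26912 - 261) - 1/18225 = 53211/2 - 1/18225 = 969770473/36450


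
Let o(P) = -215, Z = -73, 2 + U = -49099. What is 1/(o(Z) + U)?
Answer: -1/49316 ≈ -2.0277e-5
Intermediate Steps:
U = -49101 (U = -2 - 49099 = -49101)
1/(o(Z) + U) = 1/(-215 - 49101) = 1/(-49316) = -1/49316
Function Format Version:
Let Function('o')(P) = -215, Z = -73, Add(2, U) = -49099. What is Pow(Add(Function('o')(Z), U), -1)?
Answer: Rational(-1, 49316) ≈ -2.0277e-5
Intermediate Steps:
U = -49101 (U = Add(-2, -49099) = -49101)
Pow(Add(Function('o')(Z), U), -1) = Pow(Add(-215, -49101), -1) = Pow(-49316, -1) = Rational(-1, 49316)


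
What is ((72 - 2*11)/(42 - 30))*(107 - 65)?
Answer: 175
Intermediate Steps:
((72 - 2*11)/(42 - 30))*(107 - 65) = ((72 - 22)/12)*42 = (50*(1/12))*42 = (25/6)*42 = 175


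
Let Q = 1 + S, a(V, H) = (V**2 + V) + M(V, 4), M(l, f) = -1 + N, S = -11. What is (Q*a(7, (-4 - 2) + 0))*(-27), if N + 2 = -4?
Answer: 13230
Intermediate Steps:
N = -6 (N = -2 - 4 = -6)
M(l, f) = -7 (M(l, f) = -1 - 6 = -7)
a(V, H) = -7 + V + V**2 (a(V, H) = (V**2 + V) - 7 = (V + V**2) - 7 = -7 + V + V**2)
Q = -10 (Q = 1 - 11 = -10)
(Q*a(7, (-4 - 2) + 0))*(-27) = -10*(-7 + 7 + 7**2)*(-27) = -10*(-7 + 7 + 49)*(-27) = -10*49*(-27) = -490*(-27) = 13230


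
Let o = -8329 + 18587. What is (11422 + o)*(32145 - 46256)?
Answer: -305926480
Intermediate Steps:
o = 10258
(11422 + o)*(32145 - 46256) = (11422 + 10258)*(32145 - 46256) = 21680*(-14111) = -305926480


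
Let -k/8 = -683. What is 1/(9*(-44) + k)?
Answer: 1/5068 ≈ 0.00019732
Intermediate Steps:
k = 5464 (k = -8*(-683) = 5464)
1/(9*(-44) + k) = 1/(9*(-44) + 5464) = 1/(-396 + 5464) = 1/5068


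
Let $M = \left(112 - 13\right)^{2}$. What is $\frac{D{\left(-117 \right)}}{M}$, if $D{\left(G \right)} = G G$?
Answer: $\frac{169}{121} \approx 1.3967$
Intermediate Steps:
$D{\left(G \right)} = G^{2}$
$M = 9801$ ($M = 99^{2} = 9801$)
$\frac{D{\left(-117 \right)}}{M} = \frac{\left(-117\right)^{2}}{9801} = 13689 \cdot \frac{1}{9801} = \frac{169}{121}$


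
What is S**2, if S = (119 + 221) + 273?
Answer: 375769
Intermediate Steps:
S = 613 (S = 340 + 273 = 613)
S**2 = 613**2 = 375769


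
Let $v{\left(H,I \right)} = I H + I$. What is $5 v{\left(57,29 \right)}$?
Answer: $8410$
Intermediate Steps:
$v{\left(H,I \right)} = I + H I$ ($v{\left(H,I \right)} = H I + I = I + H I$)
$5 v{\left(57,29 \right)} = 5 \cdot 29 \left(1 + 57\right) = 5 \cdot 29 \cdot 58 = 5 \cdot 1682 = 8410$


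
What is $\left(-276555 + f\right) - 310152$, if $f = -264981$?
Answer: $-851688$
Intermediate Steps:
$\left(-276555 + f\right) - 310152 = \left(-276555 - 264981\right) - 310152 = -541536 - 310152 = -851688$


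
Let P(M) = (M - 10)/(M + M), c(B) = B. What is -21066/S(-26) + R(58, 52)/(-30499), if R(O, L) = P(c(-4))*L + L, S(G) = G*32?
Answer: 321186479/12687584 ≈ 25.315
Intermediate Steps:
S(G) = 32*G
P(M) = (-10 + M)/(2*M) (P(M) = (-10 + M)/((2*M)) = (-10 + M)*(1/(2*M)) = (-10 + M)/(2*M))
R(O, L) = 11*L/4 (R(O, L) = ((½)*(-10 - 4)/(-4))*L + L = ((½)*(-¼)*(-14))*L + L = 7*L/4 + L = 11*L/4)
-21066/S(-26) + R(58, 52)/(-30499) = -21066/(32*(-26)) + ((11/4)*52)/(-30499) = -21066/(-832) + 143*(-1/30499) = -21066*(-1/832) - 143/30499 = 10533/416 - 143/30499 = 321186479/12687584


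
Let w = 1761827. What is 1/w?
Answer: 1/1761827 ≈ 5.6759e-7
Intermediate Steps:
1/w = 1/1761827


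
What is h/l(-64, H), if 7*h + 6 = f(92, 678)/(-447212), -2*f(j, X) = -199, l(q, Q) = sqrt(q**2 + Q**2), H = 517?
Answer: -5366743*sqrt(271385)/1699132800680 ≈ -0.0016454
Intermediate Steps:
l(q, Q) = sqrt(Q**2 + q**2)
f(j, X) = 199/2 (f(j, X) = -1/2*(-199) = 199/2)
h = -5366743/6260968 (h = -6/7 + ((199/2)/(-447212))/7 = -6/7 + ((199/2)*(-1/447212))/7 = -6/7 + (1/7)*(-199/894424) = -6/7 - 199/6260968 = -5366743/6260968 ≈ -0.85717)
h/l(-64, H) = -5366743/(6260968*sqrt(517**2 + (-64)**2)) = -5366743/(6260968*sqrt(267289 + 4096)) = -5366743*sqrt(271385)/271385/6260968 = -5366743*sqrt(271385)/1699132800680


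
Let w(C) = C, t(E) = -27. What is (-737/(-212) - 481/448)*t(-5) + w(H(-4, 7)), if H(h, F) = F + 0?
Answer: -1374169/23744 ≈ -57.874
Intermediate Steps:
H(h, F) = F
(-737/(-212) - 481/448)*t(-5) + w(H(-4, 7)) = (-737/(-212) - 481/448)*(-27) + 7 = (-737*(-1/212) - 481*1/448)*(-27) + 7 = (737/212 - 481/448)*(-27) + 7 = (57051/23744)*(-27) + 7 = -1540377/23744 + 7 = -1374169/23744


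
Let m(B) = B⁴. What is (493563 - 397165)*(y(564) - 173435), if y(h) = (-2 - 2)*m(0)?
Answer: -16718787130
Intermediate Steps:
y(h) = 0 (y(h) = (-2 - 2)*0⁴ = -4*0 = 0)
(493563 - 397165)*(y(564) - 173435) = (493563 - 397165)*(0 - 173435) = 96398*(-173435) = -16718787130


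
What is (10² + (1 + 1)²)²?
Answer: 10816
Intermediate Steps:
(10² + (1 + 1)²)² = (100 + 2²)² = (100 + 4)² = 104² = 10816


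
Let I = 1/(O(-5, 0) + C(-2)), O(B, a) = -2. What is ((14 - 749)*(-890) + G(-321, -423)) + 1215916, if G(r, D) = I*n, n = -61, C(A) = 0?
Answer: 3740193/2 ≈ 1.8701e+6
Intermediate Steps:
I = -½ (I = 1/(-2 + 0) = 1/(-2) = -½ ≈ -0.50000)
G(r, D) = 61/2 (G(r, D) = -½*(-61) = 61/2)
((14 - 749)*(-890) + G(-321, -423)) + 1215916 = ((14 - 749)*(-890) + 61/2) + 1215916 = (-735*(-890) + 61/2) + 1215916 = (654150 + 61/2) + 1215916 = 1308361/2 + 1215916 = 3740193/2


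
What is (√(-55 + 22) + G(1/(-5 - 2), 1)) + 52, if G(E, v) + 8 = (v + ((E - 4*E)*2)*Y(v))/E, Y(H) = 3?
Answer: 19 + I*√33 ≈ 19.0 + 5.7446*I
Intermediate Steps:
G(E, v) = -8 + (v - 18*E)/E (G(E, v) = -8 + (v + ((E - 4*E)*2)*3)/E = -8 + (v + (-3*E*2)*3)/E = -8 + (v - 6*E*3)/E = -8 + (v - 18*E)/E)
(√(-55 + 22) + G(1/(-5 - 2), 1)) + 52 = (√(-55 + 22) + (-26 + 1/1/(-5 - 2))) + 52 = (√(-33) + (-26 + 1/1/(-7))) + 52 = (I*√33 + (-26 + 1/(-⅐))) + 52 = (I*√33 + (-26 + 1*(-7))) + 52 = (I*√33 + (-26 - 7)) + 52 = (I*√33 - 33) + 52 = (-33 + I*√33) + 52 = 19 + I*√33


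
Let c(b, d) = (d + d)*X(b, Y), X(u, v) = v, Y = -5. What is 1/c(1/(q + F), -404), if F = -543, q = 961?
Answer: 1/4040 ≈ 0.00024752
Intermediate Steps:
c(b, d) = -10*d (c(b, d) = (d + d)*(-5) = (2*d)*(-5) = -10*d)
1/c(1/(q + F), -404) = 1/(-10*(-404)) = 1/4040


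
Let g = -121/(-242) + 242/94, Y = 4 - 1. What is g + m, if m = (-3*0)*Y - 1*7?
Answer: -369/94 ≈ -3.9255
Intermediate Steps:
Y = 3
m = -7 (m = -3*0*3 - 1*7 = 0*3 - 7 = 0 - 7 = -7)
g = 289/94 (g = -121*(-1/242) + 242*(1/94) = ½ + 121/47 = 289/94 ≈ 3.0745)
g + m = 289/94 - 7 = -369/94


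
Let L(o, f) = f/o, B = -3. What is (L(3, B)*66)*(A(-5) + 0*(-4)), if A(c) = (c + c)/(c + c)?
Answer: -66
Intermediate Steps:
A(c) = 1 (A(c) = (2*c)/((2*c)) = (2*c)*(1/(2*c)) = 1)
(L(3, B)*66)*(A(-5) + 0*(-4)) = (-3/3*66)*(1 + 0*(-4)) = (-3*⅓*66)*(1 + 0) = -1*66*1 = -66*1 = -66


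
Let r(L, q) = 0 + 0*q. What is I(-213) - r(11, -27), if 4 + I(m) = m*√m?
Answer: -4 - 213*I*√213 ≈ -4.0 - 3108.6*I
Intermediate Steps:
r(L, q) = 0 (r(L, q) = 0 + 0 = 0)
I(m) = -4 + m^(3/2) (I(m) = -4 + m*√m = -4 + m^(3/2))
I(-213) - r(11, -27) = (-4 + (-213)^(3/2)) - 1*0 = (-4 - 213*I*√213) + 0 = -4 - 213*I*√213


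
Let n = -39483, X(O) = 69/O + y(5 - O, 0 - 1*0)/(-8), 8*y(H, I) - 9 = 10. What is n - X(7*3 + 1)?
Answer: -27798031/704 ≈ -39486.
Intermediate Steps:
y(H, I) = 19/8 (y(H, I) = 9/8 + (⅛)*10 = 9/8 + 5/4 = 19/8)
X(O) = -19/64 + 69/O (X(O) = 69/O + (19/8)/(-8) = 69/O + (19/8)*(-⅛) = 69/O - 19/64 = -19/64 + 69/O)
n - X(7*3 + 1) = -39483 - (-19/64 + 69/(7*3 + 1)) = -39483 - (-19/64 + 69/(21 + 1)) = -39483 - (-19/64 + 69/22) = -39483 - 1*1999/704 = -39483 - 1999/704 = -27798031/704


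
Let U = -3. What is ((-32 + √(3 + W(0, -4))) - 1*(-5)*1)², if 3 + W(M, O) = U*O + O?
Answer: 737 - 108*√2 ≈ 584.26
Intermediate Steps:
W(M, O) = -3 - 2*O (W(M, O) = -3 + (-3*O + O) = -3 - 2*O)
((-32 + √(3 + W(0, -4))) - 1*(-5)*1)² = ((-32 + √(3 + (-3 - 2*(-4)))) - 1*(-5)*1)² = ((-32 + √(3 + (-3 + 8))) + 5*1)² = ((-32 + √(3 + 5)) + 5)² = ((-32 + √8) + 5)² = ((-32 + 2*√2) + 5)² = (-27 + 2*√2)²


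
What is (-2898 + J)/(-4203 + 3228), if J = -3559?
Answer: 6457/975 ≈ 6.6226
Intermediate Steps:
(-2898 + J)/(-4203 + 3228) = (-2898 - 3559)/(-4203 + 3228) = -6457/(-975) = -6457*(-1/975) = 6457/975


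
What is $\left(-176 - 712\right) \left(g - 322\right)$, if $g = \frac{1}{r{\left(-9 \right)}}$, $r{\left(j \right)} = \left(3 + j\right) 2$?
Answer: $286010$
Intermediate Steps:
$r{\left(j \right)} = 6 + 2 j$
$g = - \frac{1}{12}$ ($g = \frac{1}{6 + 2 \left(-9\right)} = \frac{1}{6 - 18} = \frac{1}{-12} = - \frac{1}{12} \approx -0.083333$)
$\left(-176 - 712\right) \left(g - 322\right) = \left(-176 - 712\right) \left(- \frac{1}{12} - 322\right) = \left(-888\right) \left(- \frac{3865}{12}\right) = 286010$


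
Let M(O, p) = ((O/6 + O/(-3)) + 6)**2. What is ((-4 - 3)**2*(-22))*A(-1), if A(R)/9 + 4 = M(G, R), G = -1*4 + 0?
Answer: -392392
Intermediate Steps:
G = -4 (G = -4 + 0 = -4)
M(O, p) = (6 - O/6)**2 (M(O, p) = ((O*(1/6) + O*(-1/3)) + 6)**2 = ((O/6 - O/3) + 6)**2 = (-O/6 + 6)**2 = (6 - O/6)**2)
A(R) = 364 (A(R) = -36 + 9*((-36 - 4)**2/36) = -36 + 9*((1/36)*(-40)**2) = -36 + 9*((1/36)*1600) = -36 + 9*(400/9) = -36 + 400 = 364)
((-4 - 3)**2*(-22))*A(-1) = ((-4 - 3)**2*(-22))*364 = ((-7)**2*(-22))*364 = (49*(-22))*364 = -1078*364 = -392392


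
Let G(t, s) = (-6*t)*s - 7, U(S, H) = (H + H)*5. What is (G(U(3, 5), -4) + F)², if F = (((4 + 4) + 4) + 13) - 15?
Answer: 1447209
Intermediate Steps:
U(S, H) = 10*H (U(S, H) = (2*H)*5 = 10*H)
G(t, s) = -7 - 6*s*t (G(t, s) = -6*s*t - 7 = -7 - 6*s*t)
F = 10 (F = ((8 + 4) + 13) - 15 = (12 + 13) - 15 = 25 - 15 = 10)
(G(U(3, 5), -4) + F)² = ((-7 - 6*(-4)*10*5) + 10)² = ((-7 - 6*(-4)*50) + 10)² = ((-7 + 1200) + 10)² = (1193 + 10)² = 1203² = 1447209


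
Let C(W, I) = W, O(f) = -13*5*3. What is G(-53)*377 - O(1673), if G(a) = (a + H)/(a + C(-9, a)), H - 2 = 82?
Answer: 13/2 ≈ 6.5000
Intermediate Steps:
O(f) = -195 (O(f) = -65*3 = -195)
H = 84 (H = 2 + 82 = 84)
G(a) = (84 + a)/(-9 + a) (G(a) = (a + 84)/(a - 9) = (84 + a)/(-9 + a))
G(-53)*377 - O(1673) = ((84 - 53)/(-9 - 53))*377 - 1*(-195) = (31/(-62))*377 + 195 = -1/62*31*377 + 195 = -½*377 + 195 = -377/2 + 195 = 13/2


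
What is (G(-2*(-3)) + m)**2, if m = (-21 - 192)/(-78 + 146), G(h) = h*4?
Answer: 2013561/4624 ≈ 435.46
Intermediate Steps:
G(h) = 4*h
m = -213/68 ≈ -3.1324
(G(-2*(-3)) + m)**2 = (4*(-2*(-3)) - 213/68)**2 = (4*6 - 213/68)**2 = (24 - 213/68)**2 = (1419/68)**2 = 2013561/4624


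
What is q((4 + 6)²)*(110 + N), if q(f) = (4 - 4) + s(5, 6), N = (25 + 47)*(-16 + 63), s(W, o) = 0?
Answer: 0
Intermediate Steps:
N = 3384 (N = 72*47 = 3384)
q(f) = 0 (q(f) = (4 - 4) + 0 = 0 + 0 = 0)
q((4 + 6)²)*(110 + N) = 0*(110 + 3384) = 0*3494 = 0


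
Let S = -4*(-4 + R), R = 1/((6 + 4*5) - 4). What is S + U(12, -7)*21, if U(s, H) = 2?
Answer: 636/11 ≈ 57.818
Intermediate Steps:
R = 1/22 (R = 1/((6 + 20) - 4) = 1/(26 - 4) = 1/22 ≈ 0.045455)
S = 174/11 (S = -4*(-4 + 1/22) = -4*(-87/22) = 174/11 ≈ 15.818)
S + U(12, -7)*21 = 174/11 + 2*21 = 174/11 + 42 = 636/11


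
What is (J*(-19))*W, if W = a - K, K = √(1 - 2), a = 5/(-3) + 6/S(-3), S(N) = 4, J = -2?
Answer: -19/3 - 38*I ≈ -6.3333 - 38.0*I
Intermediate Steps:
a = -⅙ (a = 5/(-3) + 6/4 = 5*(-⅓) + 6*(¼) = -5/3 + 3/2 = -⅙ ≈ -0.16667)
K = I (K = √(-1) = I ≈ 1.0*I)
W = -⅙ - I ≈ -0.16667 - 1.0*I
(J*(-19))*W = (-2*(-19))*(-⅙ - I) = 38*(-⅙ - I) = -19/3 - 38*I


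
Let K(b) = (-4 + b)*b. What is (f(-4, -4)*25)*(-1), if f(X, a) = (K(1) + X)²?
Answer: -1225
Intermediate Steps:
K(b) = b*(-4 + b)
f(X, a) = (-3 + X)² (f(X, a) = (1*(-4 + 1) + X)² = (1*(-3) + X)² = (-3 + X)²)
(f(-4, -4)*25)*(-1) = ((-3 - 4)²*25)*(-1) = ((-7)²*25)*(-1) = (49*25)*(-1) = 1225*(-1) = -1225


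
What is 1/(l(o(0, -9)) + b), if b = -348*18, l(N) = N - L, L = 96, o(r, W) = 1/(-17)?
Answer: -17/108121 ≈ -0.00015723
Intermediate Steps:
o(r, W) = -1/17
l(N) = -96 + N (l(N) = N - 1*96 = N - 96 = -96 + N)
b = -6264
1/(l(o(0, -9)) + b) = 1/((-96 - 1/17) - 6264) = 1/(-1633/17 - 6264) = 1/(-108121/17) = -17/108121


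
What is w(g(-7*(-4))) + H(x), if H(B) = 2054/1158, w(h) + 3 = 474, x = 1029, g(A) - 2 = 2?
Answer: 273736/579 ≈ 472.77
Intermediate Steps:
g(A) = 4 (g(A) = 2 + 2 = 4)
w(h) = 471 (w(h) = -3 + 474 = 471)
H(B) = 1027/579 (H(B) = 2054*(1/1158) = 1027/579)
w(g(-7*(-4))) + H(x) = 471 + 1027/579 = 273736/579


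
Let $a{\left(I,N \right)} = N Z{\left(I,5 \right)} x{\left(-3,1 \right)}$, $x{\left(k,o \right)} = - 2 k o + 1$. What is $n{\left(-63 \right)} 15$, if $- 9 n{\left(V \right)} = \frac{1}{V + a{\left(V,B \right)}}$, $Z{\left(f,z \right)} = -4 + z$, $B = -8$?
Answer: $\frac{5}{357} \approx 0.014006$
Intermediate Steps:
$x{\left(k,o \right)} = 1 - 2 k o$ ($x{\left(k,o \right)} = - 2 k o + 1 = 1 - 2 k o$)
$a{\left(I,N \right)} = 7 N$ ($a{\left(I,N \right)} = N \left(-4 + 5\right) \left(1 - \left(-6\right) 1\right) = N 1 \left(1 + 6\right) = N 7 = 7 N$)
$n{\left(V \right)} = - \frac{1}{9 \left(-56 + V\right)}$ ($n{\left(V \right)} = - \frac{1}{9 \left(V + 7 \left(-8\right)\right)} = - \frac{1}{9 \left(V - 56\right)} = - \frac{1}{9 \left(-56 + V\right)}$)
$n{\left(-63 \right)} 15 = - \frac{1}{-504 + 9 \left(-63\right)} 15 = - \frac{1}{-504 - 567} \cdot 15 = - \frac{1}{-1071} \cdot 15 = \left(-1\right) \left(- \frac{1}{1071}\right) 15 = \frac{1}{1071} \cdot 15 = \frac{5}{357}$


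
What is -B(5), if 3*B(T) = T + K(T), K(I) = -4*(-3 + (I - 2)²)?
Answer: 19/3 ≈ 6.3333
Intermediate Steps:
K(I) = 12 - 4*(-2 + I)² (K(I) = -4*(-3 + (-2 + I)²) = 12 - 4*(-2 + I)²)
B(T) = 4 - 4*(-2 + T)²/3 + T/3 (B(T) = (T + (12 - 4*(-2 + T)²))/3 = (12 + T - 4*(-2 + T)²)/3 = 4 - 4*(-2 + T)²/3 + T/3)
-B(5) = -(4 - 4*(-2 + 5)²/3 + (⅓)*5) = -(4 - 4/3*3² + 5/3) = -(4 - 4/3*9 + 5/3) = -(4 - 12 + 5/3) = -1*(-19/3) = 19/3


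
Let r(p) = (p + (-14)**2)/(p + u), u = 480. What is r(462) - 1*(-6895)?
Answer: 3247874/471 ≈ 6895.7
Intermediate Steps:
r(p) = (196 + p)/(480 + p) (r(p) = (p + (-14)**2)/(p + 480) = (p + 196)/(480 + p) = (196 + p)/(480 + p))
r(462) - 1*(-6895) = (196 + 462)/(480 + 462) - 1*(-6895) = 658/942 + 6895 = (1/942)*658 + 6895 = 329/471 + 6895 = 3247874/471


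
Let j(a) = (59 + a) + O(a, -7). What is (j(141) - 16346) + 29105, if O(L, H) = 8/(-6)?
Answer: 38873/3 ≈ 12958.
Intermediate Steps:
O(L, H) = -4/3 (O(L, H) = 8*(-1/6) = -4/3)
j(a) = 173/3 + a (j(a) = (59 + a) - 4/3 = 173/3 + a)
(j(141) - 16346) + 29105 = ((173/3 + 141) - 16346) + 29105 = (596/3 - 16346) + 29105 = -48442/3 + 29105 = 38873/3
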